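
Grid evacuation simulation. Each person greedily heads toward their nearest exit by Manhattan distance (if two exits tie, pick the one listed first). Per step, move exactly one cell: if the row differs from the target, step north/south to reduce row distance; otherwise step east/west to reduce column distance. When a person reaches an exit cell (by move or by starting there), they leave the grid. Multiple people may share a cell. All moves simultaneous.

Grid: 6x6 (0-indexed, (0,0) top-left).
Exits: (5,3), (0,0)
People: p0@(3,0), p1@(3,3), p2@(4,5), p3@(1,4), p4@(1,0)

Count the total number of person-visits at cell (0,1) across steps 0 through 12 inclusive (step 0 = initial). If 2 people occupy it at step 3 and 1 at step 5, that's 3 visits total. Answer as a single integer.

Step 0: p0@(3,0) p1@(3,3) p2@(4,5) p3@(1,4) p4@(1,0) -> at (0,1): 0 [-], cum=0
Step 1: p0@(2,0) p1@(4,3) p2@(5,5) p3@(2,4) p4@ESC -> at (0,1): 0 [-], cum=0
Step 2: p0@(1,0) p1@ESC p2@(5,4) p3@(3,4) p4@ESC -> at (0,1): 0 [-], cum=0
Step 3: p0@ESC p1@ESC p2@ESC p3@(4,4) p4@ESC -> at (0,1): 0 [-], cum=0
Step 4: p0@ESC p1@ESC p2@ESC p3@(5,4) p4@ESC -> at (0,1): 0 [-], cum=0
Step 5: p0@ESC p1@ESC p2@ESC p3@ESC p4@ESC -> at (0,1): 0 [-], cum=0
Total visits = 0

Answer: 0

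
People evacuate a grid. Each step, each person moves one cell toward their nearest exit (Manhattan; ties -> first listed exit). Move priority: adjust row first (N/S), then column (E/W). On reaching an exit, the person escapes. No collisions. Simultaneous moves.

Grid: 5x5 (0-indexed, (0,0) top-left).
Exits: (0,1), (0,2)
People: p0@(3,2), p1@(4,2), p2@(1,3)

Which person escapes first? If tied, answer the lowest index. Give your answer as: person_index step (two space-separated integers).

Answer: 2 2

Derivation:
Step 1: p0:(3,2)->(2,2) | p1:(4,2)->(3,2) | p2:(1,3)->(0,3)
Step 2: p0:(2,2)->(1,2) | p1:(3,2)->(2,2) | p2:(0,3)->(0,2)->EXIT
Step 3: p0:(1,2)->(0,2)->EXIT | p1:(2,2)->(1,2) | p2:escaped
Step 4: p0:escaped | p1:(1,2)->(0,2)->EXIT | p2:escaped
Exit steps: [3, 4, 2]
First to escape: p2 at step 2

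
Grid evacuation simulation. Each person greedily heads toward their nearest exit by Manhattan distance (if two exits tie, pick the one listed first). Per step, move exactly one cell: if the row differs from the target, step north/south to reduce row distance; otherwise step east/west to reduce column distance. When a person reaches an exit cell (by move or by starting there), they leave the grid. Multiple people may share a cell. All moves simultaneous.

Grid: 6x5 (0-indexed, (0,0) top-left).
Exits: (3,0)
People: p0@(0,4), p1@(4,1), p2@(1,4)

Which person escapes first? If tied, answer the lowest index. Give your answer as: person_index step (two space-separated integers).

Answer: 1 2

Derivation:
Step 1: p0:(0,4)->(1,4) | p1:(4,1)->(3,1) | p2:(1,4)->(2,4)
Step 2: p0:(1,4)->(2,4) | p1:(3,1)->(3,0)->EXIT | p2:(2,4)->(3,4)
Step 3: p0:(2,4)->(3,4) | p1:escaped | p2:(3,4)->(3,3)
Step 4: p0:(3,4)->(3,3) | p1:escaped | p2:(3,3)->(3,2)
Step 5: p0:(3,3)->(3,2) | p1:escaped | p2:(3,2)->(3,1)
Step 6: p0:(3,2)->(3,1) | p1:escaped | p2:(3,1)->(3,0)->EXIT
Step 7: p0:(3,1)->(3,0)->EXIT | p1:escaped | p2:escaped
Exit steps: [7, 2, 6]
First to escape: p1 at step 2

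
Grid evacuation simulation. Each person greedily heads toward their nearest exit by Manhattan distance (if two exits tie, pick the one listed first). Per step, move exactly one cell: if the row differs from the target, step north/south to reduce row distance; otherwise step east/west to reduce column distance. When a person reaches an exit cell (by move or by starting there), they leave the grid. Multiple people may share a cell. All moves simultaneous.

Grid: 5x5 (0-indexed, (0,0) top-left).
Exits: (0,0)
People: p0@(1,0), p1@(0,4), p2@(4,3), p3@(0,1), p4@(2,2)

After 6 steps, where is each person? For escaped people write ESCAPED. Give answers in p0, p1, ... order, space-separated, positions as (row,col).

Step 1: p0:(1,0)->(0,0)->EXIT | p1:(0,4)->(0,3) | p2:(4,3)->(3,3) | p3:(0,1)->(0,0)->EXIT | p4:(2,2)->(1,2)
Step 2: p0:escaped | p1:(0,3)->(0,2) | p2:(3,3)->(2,3) | p3:escaped | p4:(1,2)->(0,2)
Step 3: p0:escaped | p1:(0,2)->(0,1) | p2:(2,3)->(1,3) | p3:escaped | p4:(0,2)->(0,1)
Step 4: p0:escaped | p1:(0,1)->(0,0)->EXIT | p2:(1,3)->(0,3) | p3:escaped | p4:(0,1)->(0,0)->EXIT
Step 5: p0:escaped | p1:escaped | p2:(0,3)->(0,2) | p3:escaped | p4:escaped
Step 6: p0:escaped | p1:escaped | p2:(0,2)->(0,1) | p3:escaped | p4:escaped

ESCAPED ESCAPED (0,1) ESCAPED ESCAPED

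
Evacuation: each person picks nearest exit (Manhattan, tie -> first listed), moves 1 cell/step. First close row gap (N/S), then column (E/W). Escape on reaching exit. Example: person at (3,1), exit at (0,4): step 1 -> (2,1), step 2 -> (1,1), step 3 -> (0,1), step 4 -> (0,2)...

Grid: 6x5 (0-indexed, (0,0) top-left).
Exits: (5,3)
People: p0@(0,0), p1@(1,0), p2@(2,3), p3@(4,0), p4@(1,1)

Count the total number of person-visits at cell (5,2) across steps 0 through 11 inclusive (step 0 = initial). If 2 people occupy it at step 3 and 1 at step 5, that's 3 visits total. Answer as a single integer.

Step 0: p0@(0,0) p1@(1,0) p2@(2,3) p3@(4,0) p4@(1,1) -> at (5,2): 0 [-], cum=0
Step 1: p0@(1,0) p1@(2,0) p2@(3,3) p3@(5,0) p4@(2,1) -> at (5,2): 0 [-], cum=0
Step 2: p0@(2,0) p1@(3,0) p2@(4,3) p3@(5,1) p4@(3,1) -> at (5,2): 0 [-], cum=0
Step 3: p0@(3,0) p1@(4,0) p2@ESC p3@(5,2) p4@(4,1) -> at (5,2): 1 [p3], cum=1
Step 4: p0@(4,0) p1@(5,0) p2@ESC p3@ESC p4@(5,1) -> at (5,2): 0 [-], cum=1
Step 5: p0@(5,0) p1@(5,1) p2@ESC p3@ESC p4@(5,2) -> at (5,2): 1 [p4], cum=2
Step 6: p0@(5,1) p1@(5,2) p2@ESC p3@ESC p4@ESC -> at (5,2): 1 [p1], cum=3
Step 7: p0@(5,2) p1@ESC p2@ESC p3@ESC p4@ESC -> at (5,2): 1 [p0], cum=4
Step 8: p0@ESC p1@ESC p2@ESC p3@ESC p4@ESC -> at (5,2): 0 [-], cum=4
Total visits = 4

Answer: 4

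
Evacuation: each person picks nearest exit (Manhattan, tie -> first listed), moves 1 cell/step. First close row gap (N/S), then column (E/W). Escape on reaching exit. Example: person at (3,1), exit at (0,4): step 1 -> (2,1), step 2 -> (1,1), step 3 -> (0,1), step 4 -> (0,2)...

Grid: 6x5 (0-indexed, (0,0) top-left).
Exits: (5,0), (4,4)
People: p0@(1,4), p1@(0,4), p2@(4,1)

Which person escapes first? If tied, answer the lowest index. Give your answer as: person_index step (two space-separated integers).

Answer: 2 2

Derivation:
Step 1: p0:(1,4)->(2,4) | p1:(0,4)->(1,4) | p2:(4,1)->(5,1)
Step 2: p0:(2,4)->(3,4) | p1:(1,4)->(2,4) | p2:(5,1)->(5,0)->EXIT
Step 3: p0:(3,4)->(4,4)->EXIT | p1:(2,4)->(3,4) | p2:escaped
Step 4: p0:escaped | p1:(3,4)->(4,4)->EXIT | p2:escaped
Exit steps: [3, 4, 2]
First to escape: p2 at step 2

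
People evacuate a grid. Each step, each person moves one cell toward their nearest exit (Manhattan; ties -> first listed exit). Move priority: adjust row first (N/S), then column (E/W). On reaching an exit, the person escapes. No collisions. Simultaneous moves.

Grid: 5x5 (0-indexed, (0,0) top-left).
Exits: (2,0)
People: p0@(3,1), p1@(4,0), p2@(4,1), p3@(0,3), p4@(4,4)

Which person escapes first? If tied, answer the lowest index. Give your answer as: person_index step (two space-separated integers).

Answer: 0 2

Derivation:
Step 1: p0:(3,1)->(2,1) | p1:(4,0)->(3,0) | p2:(4,1)->(3,1) | p3:(0,3)->(1,3) | p4:(4,4)->(3,4)
Step 2: p0:(2,1)->(2,0)->EXIT | p1:(3,0)->(2,0)->EXIT | p2:(3,1)->(2,1) | p3:(1,3)->(2,3) | p4:(3,4)->(2,4)
Step 3: p0:escaped | p1:escaped | p2:(2,1)->(2,0)->EXIT | p3:(2,3)->(2,2) | p4:(2,4)->(2,3)
Step 4: p0:escaped | p1:escaped | p2:escaped | p3:(2,2)->(2,1) | p4:(2,3)->(2,2)
Step 5: p0:escaped | p1:escaped | p2:escaped | p3:(2,1)->(2,0)->EXIT | p4:(2,2)->(2,1)
Step 6: p0:escaped | p1:escaped | p2:escaped | p3:escaped | p4:(2,1)->(2,0)->EXIT
Exit steps: [2, 2, 3, 5, 6]
First to escape: p0 at step 2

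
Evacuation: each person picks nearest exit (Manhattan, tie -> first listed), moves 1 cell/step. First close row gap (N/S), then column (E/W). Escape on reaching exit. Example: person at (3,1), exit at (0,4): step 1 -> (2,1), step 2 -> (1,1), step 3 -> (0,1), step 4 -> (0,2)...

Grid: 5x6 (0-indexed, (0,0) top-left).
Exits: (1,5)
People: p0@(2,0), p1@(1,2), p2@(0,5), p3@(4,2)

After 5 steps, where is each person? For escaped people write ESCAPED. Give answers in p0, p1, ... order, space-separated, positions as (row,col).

Step 1: p0:(2,0)->(1,0) | p1:(1,2)->(1,3) | p2:(0,5)->(1,5)->EXIT | p3:(4,2)->(3,2)
Step 2: p0:(1,0)->(1,1) | p1:(1,3)->(1,4) | p2:escaped | p3:(3,2)->(2,2)
Step 3: p0:(1,1)->(1,2) | p1:(1,4)->(1,5)->EXIT | p2:escaped | p3:(2,2)->(1,2)
Step 4: p0:(1,2)->(1,3) | p1:escaped | p2:escaped | p3:(1,2)->(1,3)
Step 5: p0:(1,3)->(1,4) | p1:escaped | p2:escaped | p3:(1,3)->(1,4)

(1,4) ESCAPED ESCAPED (1,4)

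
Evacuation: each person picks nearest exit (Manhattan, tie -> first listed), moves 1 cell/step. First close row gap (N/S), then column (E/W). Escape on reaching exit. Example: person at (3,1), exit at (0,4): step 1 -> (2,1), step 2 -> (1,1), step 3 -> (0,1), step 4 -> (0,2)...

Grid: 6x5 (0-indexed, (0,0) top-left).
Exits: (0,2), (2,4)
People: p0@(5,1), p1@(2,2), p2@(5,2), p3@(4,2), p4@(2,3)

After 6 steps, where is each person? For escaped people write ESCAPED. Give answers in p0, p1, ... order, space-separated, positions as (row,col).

Step 1: p0:(5,1)->(4,1) | p1:(2,2)->(1,2) | p2:(5,2)->(4,2) | p3:(4,2)->(3,2) | p4:(2,3)->(2,4)->EXIT
Step 2: p0:(4,1)->(3,1) | p1:(1,2)->(0,2)->EXIT | p2:(4,2)->(3,2) | p3:(3,2)->(2,2) | p4:escaped
Step 3: p0:(3,1)->(2,1) | p1:escaped | p2:(3,2)->(2,2) | p3:(2,2)->(1,2) | p4:escaped
Step 4: p0:(2,1)->(1,1) | p1:escaped | p2:(2,2)->(1,2) | p3:(1,2)->(0,2)->EXIT | p4:escaped
Step 5: p0:(1,1)->(0,1) | p1:escaped | p2:(1,2)->(0,2)->EXIT | p3:escaped | p4:escaped
Step 6: p0:(0,1)->(0,2)->EXIT | p1:escaped | p2:escaped | p3:escaped | p4:escaped

ESCAPED ESCAPED ESCAPED ESCAPED ESCAPED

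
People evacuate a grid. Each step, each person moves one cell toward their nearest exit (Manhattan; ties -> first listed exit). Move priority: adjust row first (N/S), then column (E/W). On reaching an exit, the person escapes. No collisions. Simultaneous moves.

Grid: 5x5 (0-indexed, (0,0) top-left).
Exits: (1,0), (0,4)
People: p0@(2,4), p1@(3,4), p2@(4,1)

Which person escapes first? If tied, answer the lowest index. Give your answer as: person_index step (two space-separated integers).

Answer: 0 2

Derivation:
Step 1: p0:(2,4)->(1,4) | p1:(3,4)->(2,4) | p2:(4,1)->(3,1)
Step 2: p0:(1,4)->(0,4)->EXIT | p1:(2,4)->(1,4) | p2:(3,1)->(2,1)
Step 3: p0:escaped | p1:(1,4)->(0,4)->EXIT | p2:(2,1)->(1,1)
Step 4: p0:escaped | p1:escaped | p2:(1,1)->(1,0)->EXIT
Exit steps: [2, 3, 4]
First to escape: p0 at step 2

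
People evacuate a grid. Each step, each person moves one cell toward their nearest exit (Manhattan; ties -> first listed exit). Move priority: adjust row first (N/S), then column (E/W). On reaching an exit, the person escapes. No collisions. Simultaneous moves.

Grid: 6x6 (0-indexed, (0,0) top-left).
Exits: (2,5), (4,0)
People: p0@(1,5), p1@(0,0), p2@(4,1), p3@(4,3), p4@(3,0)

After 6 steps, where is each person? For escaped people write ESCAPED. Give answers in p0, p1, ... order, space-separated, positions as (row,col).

Step 1: p0:(1,5)->(2,5)->EXIT | p1:(0,0)->(1,0) | p2:(4,1)->(4,0)->EXIT | p3:(4,3)->(4,2) | p4:(3,0)->(4,0)->EXIT
Step 2: p0:escaped | p1:(1,0)->(2,0) | p2:escaped | p3:(4,2)->(4,1) | p4:escaped
Step 3: p0:escaped | p1:(2,0)->(3,0) | p2:escaped | p3:(4,1)->(4,0)->EXIT | p4:escaped
Step 4: p0:escaped | p1:(3,0)->(4,0)->EXIT | p2:escaped | p3:escaped | p4:escaped

ESCAPED ESCAPED ESCAPED ESCAPED ESCAPED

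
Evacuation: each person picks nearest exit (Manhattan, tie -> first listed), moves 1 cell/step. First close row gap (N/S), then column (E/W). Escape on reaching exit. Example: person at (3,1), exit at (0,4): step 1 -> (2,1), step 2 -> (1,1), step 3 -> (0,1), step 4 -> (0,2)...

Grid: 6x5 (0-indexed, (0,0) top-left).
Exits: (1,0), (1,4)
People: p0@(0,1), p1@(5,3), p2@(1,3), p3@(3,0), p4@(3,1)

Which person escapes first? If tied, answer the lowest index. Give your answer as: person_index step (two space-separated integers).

Step 1: p0:(0,1)->(1,1) | p1:(5,3)->(4,3) | p2:(1,3)->(1,4)->EXIT | p3:(3,0)->(2,0) | p4:(3,1)->(2,1)
Step 2: p0:(1,1)->(1,0)->EXIT | p1:(4,3)->(3,3) | p2:escaped | p3:(2,0)->(1,0)->EXIT | p4:(2,1)->(1,1)
Step 3: p0:escaped | p1:(3,3)->(2,3) | p2:escaped | p3:escaped | p4:(1,1)->(1,0)->EXIT
Step 4: p0:escaped | p1:(2,3)->(1,3) | p2:escaped | p3:escaped | p4:escaped
Step 5: p0:escaped | p1:(1,3)->(1,4)->EXIT | p2:escaped | p3:escaped | p4:escaped
Exit steps: [2, 5, 1, 2, 3]
First to escape: p2 at step 1

Answer: 2 1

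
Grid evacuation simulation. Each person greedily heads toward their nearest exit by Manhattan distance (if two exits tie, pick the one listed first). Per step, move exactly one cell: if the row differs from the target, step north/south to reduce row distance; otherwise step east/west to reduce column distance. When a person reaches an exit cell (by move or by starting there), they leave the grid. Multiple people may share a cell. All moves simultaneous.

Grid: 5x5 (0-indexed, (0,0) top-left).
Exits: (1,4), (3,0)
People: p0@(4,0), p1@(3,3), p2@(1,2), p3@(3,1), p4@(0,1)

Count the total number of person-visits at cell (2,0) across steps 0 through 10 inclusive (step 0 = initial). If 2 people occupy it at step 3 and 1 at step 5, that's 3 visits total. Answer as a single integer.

Answer: 0

Derivation:
Step 0: p0@(4,0) p1@(3,3) p2@(1,2) p3@(3,1) p4@(0,1) -> at (2,0): 0 [-], cum=0
Step 1: p0@ESC p1@(2,3) p2@(1,3) p3@ESC p4@(1,1) -> at (2,0): 0 [-], cum=0
Step 2: p0@ESC p1@(1,3) p2@ESC p3@ESC p4@(1,2) -> at (2,0): 0 [-], cum=0
Step 3: p0@ESC p1@ESC p2@ESC p3@ESC p4@(1,3) -> at (2,0): 0 [-], cum=0
Step 4: p0@ESC p1@ESC p2@ESC p3@ESC p4@ESC -> at (2,0): 0 [-], cum=0
Total visits = 0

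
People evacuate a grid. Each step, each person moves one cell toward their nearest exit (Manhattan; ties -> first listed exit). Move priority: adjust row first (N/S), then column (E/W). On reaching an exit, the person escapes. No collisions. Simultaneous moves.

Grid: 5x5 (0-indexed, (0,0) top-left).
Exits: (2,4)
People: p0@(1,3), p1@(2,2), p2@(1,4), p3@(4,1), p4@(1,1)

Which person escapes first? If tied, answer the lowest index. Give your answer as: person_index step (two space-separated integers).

Answer: 2 1

Derivation:
Step 1: p0:(1,3)->(2,3) | p1:(2,2)->(2,3) | p2:(1,4)->(2,4)->EXIT | p3:(4,1)->(3,1) | p4:(1,1)->(2,1)
Step 2: p0:(2,3)->(2,4)->EXIT | p1:(2,3)->(2,4)->EXIT | p2:escaped | p3:(3,1)->(2,1) | p4:(2,1)->(2,2)
Step 3: p0:escaped | p1:escaped | p2:escaped | p3:(2,1)->(2,2) | p4:(2,2)->(2,3)
Step 4: p0:escaped | p1:escaped | p2:escaped | p3:(2,2)->(2,3) | p4:(2,3)->(2,4)->EXIT
Step 5: p0:escaped | p1:escaped | p2:escaped | p3:(2,3)->(2,4)->EXIT | p4:escaped
Exit steps: [2, 2, 1, 5, 4]
First to escape: p2 at step 1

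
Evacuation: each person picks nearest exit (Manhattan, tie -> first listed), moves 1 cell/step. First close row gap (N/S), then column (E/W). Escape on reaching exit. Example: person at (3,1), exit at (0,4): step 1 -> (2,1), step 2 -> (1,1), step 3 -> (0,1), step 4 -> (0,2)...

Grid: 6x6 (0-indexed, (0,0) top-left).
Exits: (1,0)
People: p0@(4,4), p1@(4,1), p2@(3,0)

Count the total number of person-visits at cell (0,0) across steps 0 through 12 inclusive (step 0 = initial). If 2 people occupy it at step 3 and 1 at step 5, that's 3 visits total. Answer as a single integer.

Step 0: p0@(4,4) p1@(4,1) p2@(3,0) -> at (0,0): 0 [-], cum=0
Step 1: p0@(3,4) p1@(3,1) p2@(2,0) -> at (0,0): 0 [-], cum=0
Step 2: p0@(2,4) p1@(2,1) p2@ESC -> at (0,0): 0 [-], cum=0
Step 3: p0@(1,4) p1@(1,1) p2@ESC -> at (0,0): 0 [-], cum=0
Step 4: p0@(1,3) p1@ESC p2@ESC -> at (0,0): 0 [-], cum=0
Step 5: p0@(1,2) p1@ESC p2@ESC -> at (0,0): 0 [-], cum=0
Step 6: p0@(1,1) p1@ESC p2@ESC -> at (0,0): 0 [-], cum=0
Step 7: p0@ESC p1@ESC p2@ESC -> at (0,0): 0 [-], cum=0
Total visits = 0

Answer: 0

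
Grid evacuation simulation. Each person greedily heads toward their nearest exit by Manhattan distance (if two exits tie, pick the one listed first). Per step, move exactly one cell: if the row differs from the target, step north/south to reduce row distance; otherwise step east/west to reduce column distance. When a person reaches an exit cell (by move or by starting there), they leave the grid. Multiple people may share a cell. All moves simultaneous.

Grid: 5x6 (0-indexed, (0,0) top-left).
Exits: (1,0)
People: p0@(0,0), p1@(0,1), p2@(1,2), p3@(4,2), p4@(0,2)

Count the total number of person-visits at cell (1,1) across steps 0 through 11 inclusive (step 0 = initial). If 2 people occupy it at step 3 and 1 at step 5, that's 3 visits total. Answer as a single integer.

Step 0: p0@(0,0) p1@(0,1) p2@(1,2) p3@(4,2) p4@(0,2) -> at (1,1): 0 [-], cum=0
Step 1: p0@ESC p1@(1,1) p2@(1,1) p3@(3,2) p4@(1,2) -> at (1,1): 2 [p1,p2], cum=2
Step 2: p0@ESC p1@ESC p2@ESC p3@(2,2) p4@(1,1) -> at (1,1): 1 [p4], cum=3
Step 3: p0@ESC p1@ESC p2@ESC p3@(1,2) p4@ESC -> at (1,1): 0 [-], cum=3
Step 4: p0@ESC p1@ESC p2@ESC p3@(1,1) p4@ESC -> at (1,1): 1 [p3], cum=4
Step 5: p0@ESC p1@ESC p2@ESC p3@ESC p4@ESC -> at (1,1): 0 [-], cum=4
Total visits = 4

Answer: 4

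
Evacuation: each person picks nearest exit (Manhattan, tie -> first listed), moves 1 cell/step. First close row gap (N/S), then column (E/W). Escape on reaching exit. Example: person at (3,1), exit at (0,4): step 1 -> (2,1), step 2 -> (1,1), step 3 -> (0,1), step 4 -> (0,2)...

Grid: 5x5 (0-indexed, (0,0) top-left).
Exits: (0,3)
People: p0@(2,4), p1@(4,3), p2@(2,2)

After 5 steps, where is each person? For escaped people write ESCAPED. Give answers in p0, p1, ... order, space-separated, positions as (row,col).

Step 1: p0:(2,4)->(1,4) | p1:(4,3)->(3,3) | p2:(2,2)->(1,2)
Step 2: p0:(1,4)->(0,4) | p1:(3,3)->(2,3) | p2:(1,2)->(0,2)
Step 3: p0:(0,4)->(0,3)->EXIT | p1:(2,3)->(1,3) | p2:(0,2)->(0,3)->EXIT
Step 4: p0:escaped | p1:(1,3)->(0,3)->EXIT | p2:escaped

ESCAPED ESCAPED ESCAPED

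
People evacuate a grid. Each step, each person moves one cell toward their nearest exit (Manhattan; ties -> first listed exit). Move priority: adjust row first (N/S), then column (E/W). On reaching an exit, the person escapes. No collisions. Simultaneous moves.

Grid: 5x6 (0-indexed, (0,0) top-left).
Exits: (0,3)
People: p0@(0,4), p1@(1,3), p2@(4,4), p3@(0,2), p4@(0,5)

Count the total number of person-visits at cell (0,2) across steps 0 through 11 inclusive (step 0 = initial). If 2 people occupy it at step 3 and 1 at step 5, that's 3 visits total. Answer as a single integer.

Answer: 1

Derivation:
Step 0: p0@(0,4) p1@(1,3) p2@(4,4) p3@(0,2) p4@(0,5) -> at (0,2): 1 [p3], cum=1
Step 1: p0@ESC p1@ESC p2@(3,4) p3@ESC p4@(0,4) -> at (0,2): 0 [-], cum=1
Step 2: p0@ESC p1@ESC p2@(2,4) p3@ESC p4@ESC -> at (0,2): 0 [-], cum=1
Step 3: p0@ESC p1@ESC p2@(1,4) p3@ESC p4@ESC -> at (0,2): 0 [-], cum=1
Step 4: p0@ESC p1@ESC p2@(0,4) p3@ESC p4@ESC -> at (0,2): 0 [-], cum=1
Step 5: p0@ESC p1@ESC p2@ESC p3@ESC p4@ESC -> at (0,2): 0 [-], cum=1
Total visits = 1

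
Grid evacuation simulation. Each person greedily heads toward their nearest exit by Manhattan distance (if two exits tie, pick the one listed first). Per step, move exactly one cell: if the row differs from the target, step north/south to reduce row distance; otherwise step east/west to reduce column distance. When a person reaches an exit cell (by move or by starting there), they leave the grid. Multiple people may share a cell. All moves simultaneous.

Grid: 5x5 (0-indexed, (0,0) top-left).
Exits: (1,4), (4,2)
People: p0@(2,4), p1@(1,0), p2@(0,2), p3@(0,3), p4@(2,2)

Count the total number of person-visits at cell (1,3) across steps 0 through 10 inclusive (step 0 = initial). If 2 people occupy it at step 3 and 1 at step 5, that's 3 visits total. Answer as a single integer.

Answer: 3

Derivation:
Step 0: p0@(2,4) p1@(1,0) p2@(0,2) p3@(0,3) p4@(2,2) -> at (1,3): 0 [-], cum=0
Step 1: p0@ESC p1@(1,1) p2@(1,2) p3@(1,3) p4@(3,2) -> at (1,3): 1 [p3], cum=1
Step 2: p0@ESC p1@(1,2) p2@(1,3) p3@ESC p4@ESC -> at (1,3): 1 [p2], cum=2
Step 3: p0@ESC p1@(1,3) p2@ESC p3@ESC p4@ESC -> at (1,3): 1 [p1], cum=3
Step 4: p0@ESC p1@ESC p2@ESC p3@ESC p4@ESC -> at (1,3): 0 [-], cum=3
Total visits = 3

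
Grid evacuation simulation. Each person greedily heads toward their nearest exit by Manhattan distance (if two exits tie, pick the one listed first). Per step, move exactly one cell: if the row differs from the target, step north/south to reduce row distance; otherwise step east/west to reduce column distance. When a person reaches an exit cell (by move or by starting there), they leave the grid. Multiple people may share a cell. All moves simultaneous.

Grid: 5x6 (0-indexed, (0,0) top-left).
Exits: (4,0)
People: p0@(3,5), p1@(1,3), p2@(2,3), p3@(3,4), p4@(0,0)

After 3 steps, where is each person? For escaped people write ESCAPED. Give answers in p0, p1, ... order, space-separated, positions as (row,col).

Step 1: p0:(3,5)->(4,5) | p1:(1,3)->(2,3) | p2:(2,3)->(3,3) | p3:(3,4)->(4,4) | p4:(0,0)->(1,0)
Step 2: p0:(4,5)->(4,4) | p1:(2,3)->(3,3) | p2:(3,3)->(4,3) | p3:(4,4)->(4,3) | p4:(1,0)->(2,0)
Step 3: p0:(4,4)->(4,3) | p1:(3,3)->(4,3) | p2:(4,3)->(4,2) | p3:(4,3)->(4,2) | p4:(2,0)->(3,0)

(4,3) (4,3) (4,2) (4,2) (3,0)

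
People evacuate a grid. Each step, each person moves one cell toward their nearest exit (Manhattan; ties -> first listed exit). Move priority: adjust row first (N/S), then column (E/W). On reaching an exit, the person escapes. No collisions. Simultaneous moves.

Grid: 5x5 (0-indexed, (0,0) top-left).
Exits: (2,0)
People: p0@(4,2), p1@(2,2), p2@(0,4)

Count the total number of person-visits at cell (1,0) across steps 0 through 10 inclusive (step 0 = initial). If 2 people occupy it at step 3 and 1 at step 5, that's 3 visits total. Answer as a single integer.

Step 0: p0@(4,2) p1@(2,2) p2@(0,4) -> at (1,0): 0 [-], cum=0
Step 1: p0@(3,2) p1@(2,1) p2@(1,4) -> at (1,0): 0 [-], cum=0
Step 2: p0@(2,2) p1@ESC p2@(2,4) -> at (1,0): 0 [-], cum=0
Step 3: p0@(2,1) p1@ESC p2@(2,3) -> at (1,0): 0 [-], cum=0
Step 4: p0@ESC p1@ESC p2@(2,2) -> at (1,0): 0 [-], cum=0
Step 5: p0@ESC p1@ESC p2@(2,1) -> at (1,0): 0 [-], cum=0
Step 6: p0@ESC p1@ESC p2@ESC -> at (1,0): 0 [-], cum=0
Total visits = 0

Answer: 0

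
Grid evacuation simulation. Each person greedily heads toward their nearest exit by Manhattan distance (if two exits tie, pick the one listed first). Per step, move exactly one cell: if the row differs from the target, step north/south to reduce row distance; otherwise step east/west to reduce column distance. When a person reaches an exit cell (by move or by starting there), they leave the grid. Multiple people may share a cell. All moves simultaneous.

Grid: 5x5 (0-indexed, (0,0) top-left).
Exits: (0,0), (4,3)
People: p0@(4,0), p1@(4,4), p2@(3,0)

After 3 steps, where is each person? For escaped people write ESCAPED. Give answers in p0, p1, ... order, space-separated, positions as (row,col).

Step 1: p0:(4,0)->(4,1) | p1:(4,4)->(4,3)->EXIT | p2:(3,0)->(2,0)
Step 2: p0:(4,1)->(4,2) | p1:escaped | p2:(2,0)->(1,0)
Step 3: p0:(4,2)->(4,3)->EXIT | p1:escaped | p2:(1,0)->(0,0)->EXIT

ESCAPED ESCAPED ESCAPED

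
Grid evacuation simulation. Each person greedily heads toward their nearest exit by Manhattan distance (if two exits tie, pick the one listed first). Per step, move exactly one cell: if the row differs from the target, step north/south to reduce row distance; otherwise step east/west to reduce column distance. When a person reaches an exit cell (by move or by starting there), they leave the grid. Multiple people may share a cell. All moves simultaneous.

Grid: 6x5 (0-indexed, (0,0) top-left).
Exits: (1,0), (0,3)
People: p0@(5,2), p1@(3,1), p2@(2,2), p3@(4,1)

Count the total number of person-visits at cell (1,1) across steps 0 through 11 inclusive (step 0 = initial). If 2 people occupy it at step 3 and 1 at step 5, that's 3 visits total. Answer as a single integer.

Step 0: p0@(5,2) p1@(3,1) p2@(2,2) p3@(4,1) -> at (1,1): 0 [-], cum=0
Step 1: p0@(4,2) p1@(2,1) p2@(1,2) p3@(3,1) -> at (1,1): 0 [-], cum=0
Step 2: p0@(3,2) p1@(1,1) p2@(1,1) p3@(2,1) -> at (1,1): 2 [p1,p2], cum=2
Step 3: p0@(2,2) p1@ESC p2@ESC p3@(1,1) -> at (1,1): 1 [p3], cum=3
Step 4: p0@(1,2) p1@ESC p2@ESC p3@ESC -> at (1,1): 0 [-], cum=3
Step 5: p0@(1,1) p1@ESC p2@ESC p3@ESC -> at (1,1): 1 [p0], cum=4
Step 6: p0@ESC p1@ESC p2@ESC p3@ESC -> at (1,1): 0 [-], cum=4
Total visits = 4

Answer: 4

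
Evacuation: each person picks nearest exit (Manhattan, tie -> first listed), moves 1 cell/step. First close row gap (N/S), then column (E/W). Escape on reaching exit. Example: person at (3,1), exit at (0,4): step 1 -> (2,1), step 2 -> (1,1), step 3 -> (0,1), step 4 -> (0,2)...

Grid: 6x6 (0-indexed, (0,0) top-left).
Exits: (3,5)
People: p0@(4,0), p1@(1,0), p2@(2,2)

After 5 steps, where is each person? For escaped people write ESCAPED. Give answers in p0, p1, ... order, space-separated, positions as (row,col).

Step 1: p0:(4,0)->(3,0) | p1:(1,0)->(2,0) | p2:(2,2)->(3,2)
Step 2: p0:(3,0)->(3,1) | p1:(2,0)->(3,0) | p2:(3,2)->(3,3)
Step 3: p0:(3,1)->(3,2) | p1:(3,0)->(3,1) | p2:(3,3)->(3,4)
Step 4: p0:(3,2)->(3,3) | p1:(3,1)->(3,2) | p2:(3,4)->(3,5)->EXIT
Step 5: p0:(3,3)->(3,4) | p1:(3,2)->(3,3) | p2:escaped

(3,4) (3,3) ESCAPED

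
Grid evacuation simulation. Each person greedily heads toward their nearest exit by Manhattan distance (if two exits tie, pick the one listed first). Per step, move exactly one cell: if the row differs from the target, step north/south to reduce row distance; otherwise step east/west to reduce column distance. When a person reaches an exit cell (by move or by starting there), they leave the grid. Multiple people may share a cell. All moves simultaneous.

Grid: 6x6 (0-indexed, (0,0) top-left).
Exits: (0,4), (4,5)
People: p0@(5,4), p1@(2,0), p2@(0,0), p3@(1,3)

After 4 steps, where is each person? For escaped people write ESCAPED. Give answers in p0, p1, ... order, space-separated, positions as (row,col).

Step 1: p0:(5,4)->(4,4) | p1:(2,0)->(1,0) | p2:(0,0)->(0,1) | p3:(1,3)->(0,3)
Step 2: p0:(4,4)->(4,5)->EXIT | p1:(1,0)->(0,0) | p2:(0,1)->(0,2) | p3:(0,3)->(0,4)->EXIT
Step 3: p0:escaped | p1:(0,0)->(0,1) | p2:(0,2)->(0,3) | p3:escaped
Step 4: p0:escaped | p1:(0,1)->(0,2) | p2:(0,3)->(0,4)->EXIT | p3:escaped

ESCAPED (0,2) ESCAPED ESCAPED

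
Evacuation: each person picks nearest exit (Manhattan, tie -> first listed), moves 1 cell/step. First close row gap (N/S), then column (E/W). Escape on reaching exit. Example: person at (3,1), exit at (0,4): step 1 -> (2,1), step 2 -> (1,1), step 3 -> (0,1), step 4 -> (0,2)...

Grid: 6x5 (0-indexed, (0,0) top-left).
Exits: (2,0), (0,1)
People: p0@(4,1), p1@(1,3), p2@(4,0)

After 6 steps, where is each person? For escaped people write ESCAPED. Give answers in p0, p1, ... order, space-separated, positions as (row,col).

Step 1: p0:(4,1)->(3,1) | p1:(1,3)->(0,3) | p2:(4,0)->(3,0)
Step 2: p0:(3,1)->(2,1) | p1:(0,3)->(0,2) | p2:(3,0)->(2,0)->EXIT
Step 3: p0:(2,1)->(2,0)->EXIT | p1:(0,2)->(0,1)->EXIT | p2:escaped

ESCAPED ESCAPED ESCAPED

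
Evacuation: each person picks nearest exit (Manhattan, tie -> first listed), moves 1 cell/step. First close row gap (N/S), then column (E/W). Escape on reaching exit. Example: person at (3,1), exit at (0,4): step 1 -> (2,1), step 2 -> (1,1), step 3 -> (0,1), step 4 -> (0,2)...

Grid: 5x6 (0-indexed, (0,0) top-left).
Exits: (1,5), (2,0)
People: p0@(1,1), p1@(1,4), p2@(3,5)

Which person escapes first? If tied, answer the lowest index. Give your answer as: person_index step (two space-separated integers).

Step 1: p0:(1,1)->(2,1) | p1:(1,4)->(1,5)->EXIT | p2:(3,5)->(2,5)
Step 2: p0:(2,1)->(2,0)->EXIT | p1:escaped | p2:(2,5)->(1,5)->EXIT
Exit steps: [2, 1, 2]
First to escape: p1 at step 1

Answer: 1 1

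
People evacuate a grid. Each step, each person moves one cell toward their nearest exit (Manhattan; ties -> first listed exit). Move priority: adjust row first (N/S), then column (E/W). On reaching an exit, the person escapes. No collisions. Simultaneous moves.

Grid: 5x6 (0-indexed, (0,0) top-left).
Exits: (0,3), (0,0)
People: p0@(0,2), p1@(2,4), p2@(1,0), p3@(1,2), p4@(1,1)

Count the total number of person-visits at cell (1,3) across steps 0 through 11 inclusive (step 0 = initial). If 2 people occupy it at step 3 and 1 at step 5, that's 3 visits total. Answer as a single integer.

Answer: 0

Derivation:
Step 0: p0@(0,2) p1@(2,4) p2@(1,0) p3@(1,2) p4@(1,1) -> at (1,3): 0 [-], cum=0
Step 1: p0@ESC p1@(1,4) p2@ESC p3@(0,2) p4@(0,1) -> at (1,3): 0 [-], cum=0
Step 2: p0@ESC p1@(0,4) p2@ESC p3@ESC p4@ESC -> at (1,3): 0 [-], cum=0
Step 3: p0@ESC p1@ESC p2@ESC p3@ESC p4@ESC -> at (1,3): 0 [-], cum=0
Total visits = 0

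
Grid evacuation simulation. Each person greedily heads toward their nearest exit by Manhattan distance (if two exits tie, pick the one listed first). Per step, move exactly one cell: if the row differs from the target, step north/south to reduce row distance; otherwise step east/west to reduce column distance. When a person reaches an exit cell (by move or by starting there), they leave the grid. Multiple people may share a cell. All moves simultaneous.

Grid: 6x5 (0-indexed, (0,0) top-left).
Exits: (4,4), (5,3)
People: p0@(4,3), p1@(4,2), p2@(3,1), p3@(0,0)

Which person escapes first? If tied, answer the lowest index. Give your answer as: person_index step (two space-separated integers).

Step 1: p0:(4,3)->(4,4)->EXIT | p1:(4,2)->(4,3) | p2:(3,1)->(4,1) | p3:(0,0)->(1,0)
Step 2: p0:escaped | p1:(4,3)->(4,4)->EXIT | p2:(4,1)->(4,2) | p3:(1,0)->(2,0)
Step 3: p0:escaped | p1:escaped | p2:(4,2)->(4,3) | p3:(2,0)->(3,0)
Step 4: p0:escaped | p1:escaped | p2:(4,3)->(4,4)->EXIT | p3:(3,0)->(4,0)
Step 5: p0:escaped | p1:escaped | p2:escaped | p3:(4,0)->(4,1)
Step 6: p0:escaped | p1:escaped | p2:escaped | p3:(4,1)->(4,2)
Step 7: p0:escaped | p1:escaped | p2:escaped | p3:(4,2)->(4,3)
Step 8: p0:escaped | p1:escaped | p2:escaped | p3:(4,3)->(4,4)->EXIT
Exit steps: [1, 2, 4, 8]
First to escape: p0 at step 1

Answer: 0 1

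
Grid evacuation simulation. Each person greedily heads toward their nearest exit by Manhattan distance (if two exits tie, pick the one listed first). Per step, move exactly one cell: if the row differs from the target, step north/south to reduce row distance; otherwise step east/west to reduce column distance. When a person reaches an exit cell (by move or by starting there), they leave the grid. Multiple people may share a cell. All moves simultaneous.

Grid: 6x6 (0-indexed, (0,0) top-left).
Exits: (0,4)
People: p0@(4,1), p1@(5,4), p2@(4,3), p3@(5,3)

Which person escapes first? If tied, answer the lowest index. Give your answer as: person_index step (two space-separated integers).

Step 1: p0:(4,1)->(3,1) | p1:(5,4)->(4,4) | p2:(4,3)->(3,3) | p3:(5,3)->(4,3)
Step 2: p0:(3,1)->(2,1) | p1:(4,4)->(3,4) | p2:(3,3)->(2,3) | p3:(4,3)->(3,3)
Step 3: p0:(2,1)->(1,1) | p1:(3,4)->(2,4) | p2:(2,3)->(1,3) | p3:(3,3)->(2,3)
Step 4: p0:(1,1)->(0,1) | p1:(2,4)->(1,4) | p2:(1,3)->(0,3) | p3:(2,3)->(1,3)
Step 5: p0:(0,1)->(0,2) | p1:(1,4)->(0,4)->EXIT | p2:(0,3)->(0,4)->EXIT | p3:(1,3)->(0,3)
Step 6: p0:(0,2)->(0,3) | p1:escaped | p2:escaped | p3:(0,3)->(0,4)->EXIT
Step 7: p0:(0,3)->(0,4)->EXIT | p1:escaped | p2:escaped | p3:escaped
Exit steps: [7, 5, 5, 6]
First to escape: p1 at step 5

Answer: 1 5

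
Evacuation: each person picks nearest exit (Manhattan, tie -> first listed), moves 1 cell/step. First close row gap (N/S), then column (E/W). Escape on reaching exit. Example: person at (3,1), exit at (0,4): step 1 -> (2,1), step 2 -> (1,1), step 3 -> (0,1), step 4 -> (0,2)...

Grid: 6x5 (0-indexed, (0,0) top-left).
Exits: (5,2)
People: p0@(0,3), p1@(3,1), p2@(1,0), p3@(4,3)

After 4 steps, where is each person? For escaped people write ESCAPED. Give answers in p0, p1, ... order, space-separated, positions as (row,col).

Step 1: p0:(0,3)->(1,3) | p1:(3,1)->(4,1) | p2:(1,0)->(2,0) | p3:(4,3)->(5,3)
Step 2: p0:(1,3)->(2,3) | p1:(4,1)->(5,1) | p2:(2,0)->(3,0) | p3:(5,3)->(5,2)->EXIT
Step 3: p0:(2,3)->(3,3) | p1:(5,1)->(5,2)->EXIT | p2:(3,0)->(4,0) | p3:escaped
Step 4: p0:(3,3)->(4,3) | p1:escaped | p2:(4,0)->(5,0) | p3:escaped

(4,3) ESCAPED (5,0) ESCAPED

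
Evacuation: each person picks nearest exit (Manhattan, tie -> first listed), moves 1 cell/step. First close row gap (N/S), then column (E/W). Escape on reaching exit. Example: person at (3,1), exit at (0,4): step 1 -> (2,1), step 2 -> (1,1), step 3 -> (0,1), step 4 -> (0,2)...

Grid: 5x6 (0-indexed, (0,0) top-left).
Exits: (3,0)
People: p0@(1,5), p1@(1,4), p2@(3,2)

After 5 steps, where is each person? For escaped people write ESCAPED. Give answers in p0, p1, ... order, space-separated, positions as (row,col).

Step 1: p0:(1,5)->(2,5) | p1:(1,4)->(2,4) | p2:(3,2)->(3,1)
Step 2: p0:(2,5)->(3,5) | p1:(2,4)->(3,4) | p2:(3,1)->(3,0)->EXIT
Step 3: p0:(3,5)->(3,4) | p1:(3,4)->(3,3) | p2:escaped
Step 4: p0:(3,4)->(3,3) | p1:(3,3)->(3,2) | p2:escaped
Step 5: p0:(3,3)->(3,2) | p1:(3,2)->(3,1) | p2:escaped

(3,2) (3,1) ESCAPED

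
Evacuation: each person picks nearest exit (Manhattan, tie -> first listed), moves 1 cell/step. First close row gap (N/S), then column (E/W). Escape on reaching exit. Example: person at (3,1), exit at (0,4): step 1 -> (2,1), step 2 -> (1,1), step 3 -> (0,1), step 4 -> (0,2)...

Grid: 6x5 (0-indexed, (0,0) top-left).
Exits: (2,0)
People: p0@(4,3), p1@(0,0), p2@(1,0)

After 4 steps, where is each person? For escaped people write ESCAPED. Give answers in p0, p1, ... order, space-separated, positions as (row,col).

Step 1: p0:(4,3)->(3,3) | p1:(0,0)->(1,0) | p2:(1,0)->(2,0)->EXIT
Step 2: p0:(3,3)->(2,3) | p1:(1,0)->(2,0)->EXIT | p2:escaped
Step 3: p0:(2,3)->(2,2) | p1:escaped | p2:escaped
Step 4: p0:(2,2)->(2,1) | p1:escaped | p2:escaped

(2,1) ESCAPED ESCAPED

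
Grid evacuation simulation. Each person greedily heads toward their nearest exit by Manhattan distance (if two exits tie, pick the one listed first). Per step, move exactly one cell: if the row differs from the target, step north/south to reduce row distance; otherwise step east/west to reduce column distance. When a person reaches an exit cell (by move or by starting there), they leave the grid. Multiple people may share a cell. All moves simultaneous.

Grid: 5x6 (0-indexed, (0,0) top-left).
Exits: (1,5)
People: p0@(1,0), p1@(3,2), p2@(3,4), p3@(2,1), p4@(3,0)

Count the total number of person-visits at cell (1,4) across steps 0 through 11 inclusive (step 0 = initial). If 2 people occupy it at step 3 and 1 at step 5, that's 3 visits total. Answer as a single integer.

Answer: 5

Derivation:
Step 0: p0@(1,0) p1@(3,2) p2@(3,4) p3@(2,1) p4@(3,0) -> at (1,4): 0 [-], cum=0
Step 1: p0@(1,1) p1@(2,2) p2@(2,4) p3@(1,1) p4@(2,0) -> at (1,4): 0 [-], cum=0
Step 2: p0@(1,2) p1@(1,2) p2@(1,4) p3@(1,2) p4@(1,0) -> at (1,4): 1 [p2], cum=1
Step 3: p0@(1,3) p1@(1,3) p2@ESC p3@(1,3) p4@(1,1) -> at (1,4): 0 [-], cum=1
Step 4: p0@(1,4) p1@(1,4) p2@ESC p3@(1,4) p4@(1,2) -> at (1,4): 3 [p0,p1,p3], cum=4
Step 5: p0@ESC p1@ESC p2@ESC p3@ESC p4@(1,3) -> at (1,4): 0 [-], cum=4
Step 6: p0@ESC p1@ESC p2@ESC p3@ESC p4@(1,4) -> at (1,4): 1 [p4], cum=5
Step 7: p0@ESC p1@ESC p2@ESC p3@ESC p4@ESC -> at (1,4): 0 [-], cum=5
Total visits = 5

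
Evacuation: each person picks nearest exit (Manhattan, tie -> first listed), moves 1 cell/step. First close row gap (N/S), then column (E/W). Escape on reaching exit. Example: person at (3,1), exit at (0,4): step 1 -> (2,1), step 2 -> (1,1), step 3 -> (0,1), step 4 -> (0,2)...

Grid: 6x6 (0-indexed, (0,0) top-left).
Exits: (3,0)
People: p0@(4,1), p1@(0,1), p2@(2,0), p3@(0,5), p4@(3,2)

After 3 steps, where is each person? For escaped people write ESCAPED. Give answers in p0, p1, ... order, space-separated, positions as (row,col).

Step 1: p0:(4,1)->(3,1) | p1:(0,1)->(1,1) | p2:(2,0)->(3,0)->EXIT | p3:(0,5)->(1,5) | p4:(3,2)->(3,1)
Step 2: p0:(3,1)->(3,0)->EXIT | p1:(1,1)->(2,1) | p2:escaped | p3:(1,5)->(2,5) | p4:(3,1)->(3,0)->EXIT
Step 3: p0:escaped | p1:(2,1)->(3,1) | p2:escaped | p3:(2,5)->(3,5) | p4:escaped

ESCAPED (3,1) ESCAPED (3,5) ESCAPED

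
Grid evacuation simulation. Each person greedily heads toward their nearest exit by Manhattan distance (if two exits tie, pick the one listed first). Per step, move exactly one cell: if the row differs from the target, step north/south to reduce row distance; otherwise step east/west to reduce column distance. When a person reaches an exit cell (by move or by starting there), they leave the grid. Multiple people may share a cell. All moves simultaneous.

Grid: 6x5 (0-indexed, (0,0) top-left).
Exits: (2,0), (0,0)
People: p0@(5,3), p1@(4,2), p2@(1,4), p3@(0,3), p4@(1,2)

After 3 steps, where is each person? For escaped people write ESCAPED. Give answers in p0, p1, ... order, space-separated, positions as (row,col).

Step 1: p0:(5,3)->(4,3) | p1:(4,2)->(3,2) | p2:(1,4)->(2,4) | p3:(0,3)->(0,2) | p4:(1,2)->(2,2)
Step 2: p0:(4,3)->(3,3) | p1:(3,2)->(2,2) | p2:(2,4)->(2,3) | p3:(0,2)->(0,1) | p4:(2,2)->(2,1)
Step 3: p0:(3,3)->(2,3) | p1:(2,2)->(2,1) | p2:(2,3)->(2,2) | p3:(0,1)->(0,0)->EXIT | p4:(2,1)->(2,0)->EXIT

(2,3) (2,1) (2,2) ESCAPED ESCAPED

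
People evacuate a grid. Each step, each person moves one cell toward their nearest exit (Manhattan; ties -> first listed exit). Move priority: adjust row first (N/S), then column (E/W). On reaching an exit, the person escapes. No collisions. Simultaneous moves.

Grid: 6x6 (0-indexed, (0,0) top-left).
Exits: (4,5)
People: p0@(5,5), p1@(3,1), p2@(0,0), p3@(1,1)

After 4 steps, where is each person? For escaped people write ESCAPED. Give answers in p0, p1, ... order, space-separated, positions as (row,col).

Step 1: p0:(5,5)->(4,5)->EXIT | p1:(3,1)->(4,1) | p2:(0,0)->(1,0) | p3:(1,1)->(2,1)
Step 2: p0:escaped | p1:(4,1)->(4,2) | p2:(1,0)->(2,0) | p3:(2,1)->(3,1)
Step 3: p0:escaped | p1:(4,2)->(4,3) | p2:(2,0)->(3,0) | p3:(3,1)->(4,1)
Step 4: p0:escaped | p1:(4,3)->(4,4) | p2:(3,0)->(4,0) | p3:(4,1)->(4,2)

ESCAPED (4,4) (4,0) (4,2)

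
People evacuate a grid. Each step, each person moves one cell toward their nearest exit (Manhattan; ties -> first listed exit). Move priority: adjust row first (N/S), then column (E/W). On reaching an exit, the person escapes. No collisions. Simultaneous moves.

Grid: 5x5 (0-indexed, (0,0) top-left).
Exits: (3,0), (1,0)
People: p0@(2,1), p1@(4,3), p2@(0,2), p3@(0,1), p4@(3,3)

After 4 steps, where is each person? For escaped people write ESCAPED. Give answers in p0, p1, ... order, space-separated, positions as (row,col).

Step 1: p0:(2,1)->(3,1) | p1:(4,3)->(3,3) | p2:(0,2)->(1,2) | p3:(0,1)->(1,1) | p4:(3,3)->(3,2)
Step 2: p0:(3,1)->(3,0)->EXIT | p1:(3,3)->(3,2) | p2:(1,2)->(1,1) | p3:(1,1)->(1,0)->EXIT | p4:(3,2)->(3,1)
Step 3: p0:escaped | p1:(3,2)->(3,1) | p2:(1,1)->(1,0)->EXIT | p3:escaped | p4:(3,1)->(3,0)->EXIT
Step 4: p0:escaped | p1:(3,1)->(3,0)->EXIT | p2:escaped | p3:escaped | p4:escaped

ESCAPED ESCAPED ESCAPED ESCAPED ESCAPED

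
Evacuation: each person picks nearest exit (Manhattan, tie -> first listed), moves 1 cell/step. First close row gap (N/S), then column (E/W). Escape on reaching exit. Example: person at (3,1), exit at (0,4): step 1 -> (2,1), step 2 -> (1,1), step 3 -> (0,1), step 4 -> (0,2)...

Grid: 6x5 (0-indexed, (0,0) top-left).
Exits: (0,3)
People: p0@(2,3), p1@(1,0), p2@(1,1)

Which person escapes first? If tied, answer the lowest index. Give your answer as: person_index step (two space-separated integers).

Step 1: p0:(2,3)->(1,3) | p1:(1,0)->(0,0) | p2:(1,1)->(0,1)
Step 2: p0:(1,3)->(0,3)->EXIT | p1:(0,0)->(0,1) | p2:(0,1)->(0,2)
Step 3: p0:escaped | p1:(0,1)->(0,2) | p2:(0,2)->(0,3)->EXIT
Step 4: p0:escaped | p1:(0,2)->(0,3)->EXIT | p2:escaped
Exit steps: [2, 4, 3]
First to escape: p0 at step 2

Answer: 0 2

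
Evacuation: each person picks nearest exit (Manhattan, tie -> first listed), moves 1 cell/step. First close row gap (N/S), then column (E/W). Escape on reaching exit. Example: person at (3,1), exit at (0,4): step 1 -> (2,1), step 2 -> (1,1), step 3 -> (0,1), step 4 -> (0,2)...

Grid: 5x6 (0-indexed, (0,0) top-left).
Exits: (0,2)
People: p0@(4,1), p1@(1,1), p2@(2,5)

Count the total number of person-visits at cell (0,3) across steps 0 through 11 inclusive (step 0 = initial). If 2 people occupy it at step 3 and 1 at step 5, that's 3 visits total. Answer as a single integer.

Step 0: p0@(4,1) p1@(1,1) p2@(2,5) -> at (0,3): 0 [-], cum=0
Step 1: p0@(3,1) p1@(0,1) p2@(1,5) -> at (0,3): 0 [-], cum=0
Step 2: p0@(2,1) p1@ESC p2@(0,5) -> at (0,3): 0 [-], cum=0
Step 3: p0@(1,1) p1@ESC p2@(0,4) -> at (0,3): 0 [-], cum=0
Step 4: p0@(0,1) p1@ESC p2@(0,3) -> at (0,3): 1 [p2], cum=1
Step 5: p0@ESC p1@ESC p2@ESC -> at (0,3): 0 [-], cum=1
Total visits = 1

Answer: 1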